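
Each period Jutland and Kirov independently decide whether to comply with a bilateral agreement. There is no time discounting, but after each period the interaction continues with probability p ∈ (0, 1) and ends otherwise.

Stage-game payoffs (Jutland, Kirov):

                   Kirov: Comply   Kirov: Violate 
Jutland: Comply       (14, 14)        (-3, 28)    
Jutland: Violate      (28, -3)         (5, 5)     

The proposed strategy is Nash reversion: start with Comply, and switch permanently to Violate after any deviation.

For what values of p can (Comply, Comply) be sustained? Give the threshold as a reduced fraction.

With no time discounting, the continuation probability p plays the role of the discount factor.
Grim-trigger IC: 14/(1−p) ≥ 28 + 5p/(1−p) ⇒ p ≥ (28−14)/(28−5) = 14/23.

14/23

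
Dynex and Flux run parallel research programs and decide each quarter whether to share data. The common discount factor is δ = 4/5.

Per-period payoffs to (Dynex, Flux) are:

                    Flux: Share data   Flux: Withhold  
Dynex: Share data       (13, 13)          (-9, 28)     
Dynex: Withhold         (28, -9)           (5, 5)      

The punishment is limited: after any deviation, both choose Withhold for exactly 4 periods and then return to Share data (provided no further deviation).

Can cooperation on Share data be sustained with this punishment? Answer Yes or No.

Yes

A one-shot deviation gives 28 now, then 5 for 4 periods, then back to 13.
Gain from deviating: (28−13) today; loss: (13−5) in each of the next 4 periods.
No-deviation condition: (13−5)(δ+…+δ^4) ≥ 28−13, i.e. δ+…+δ^4 ≥ 15/8.
At δ = 4/5: δ+…+δ^4 = 2.3616 ≥ 1.8750.
So cooperation is sustainable.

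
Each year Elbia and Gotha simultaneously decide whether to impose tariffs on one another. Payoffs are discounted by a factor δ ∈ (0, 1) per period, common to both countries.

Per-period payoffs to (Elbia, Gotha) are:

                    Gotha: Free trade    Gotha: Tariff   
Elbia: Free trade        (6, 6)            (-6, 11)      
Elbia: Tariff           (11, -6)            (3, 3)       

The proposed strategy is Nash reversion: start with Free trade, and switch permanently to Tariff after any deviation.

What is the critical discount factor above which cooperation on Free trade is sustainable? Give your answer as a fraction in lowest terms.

5/8

6/(1−δ) ≥ 11 + 3δ/(1−δ)
6 ≥ 11 − 8δ
δ ≥ 5/8.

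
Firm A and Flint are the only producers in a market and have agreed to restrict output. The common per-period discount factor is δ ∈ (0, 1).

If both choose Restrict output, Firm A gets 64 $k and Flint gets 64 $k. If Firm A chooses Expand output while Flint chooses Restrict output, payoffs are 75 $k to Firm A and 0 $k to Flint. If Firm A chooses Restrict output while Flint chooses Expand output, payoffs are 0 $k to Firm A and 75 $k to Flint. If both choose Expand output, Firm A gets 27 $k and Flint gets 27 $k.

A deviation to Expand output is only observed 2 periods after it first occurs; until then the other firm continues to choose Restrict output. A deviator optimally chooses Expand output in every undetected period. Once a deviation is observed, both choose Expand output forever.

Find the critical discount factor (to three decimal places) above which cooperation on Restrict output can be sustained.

A deviator earns 75 for 2 periods, then 27 forever; cooperating earns 64 forever. Multiplying the IC by (1−δ):
64 ≥ 75(1−δ^2) + 27δ^2, so 48·δ^2 ≥ 11 and δ^2 ≥ 11/48.
δ ≥ (11/48)^(1/2) ≈ 0.479.

0.479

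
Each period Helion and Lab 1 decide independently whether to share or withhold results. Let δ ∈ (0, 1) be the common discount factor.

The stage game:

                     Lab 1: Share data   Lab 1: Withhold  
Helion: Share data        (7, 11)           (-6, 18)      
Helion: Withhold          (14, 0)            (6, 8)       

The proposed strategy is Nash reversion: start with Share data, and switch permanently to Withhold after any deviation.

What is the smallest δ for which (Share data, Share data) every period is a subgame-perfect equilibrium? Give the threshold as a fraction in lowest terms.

For Helion: deviation gain 14−7 = 7, per-period punishment loss 7−6 = 1. IC gives δ ≥ 7/8.
For Lab 1: gain 7, loss 3 per period, so δ ≥ 7/10.
The tighter constraint is Helion's, so cooperation needs δ ≥ 7/8.

7/8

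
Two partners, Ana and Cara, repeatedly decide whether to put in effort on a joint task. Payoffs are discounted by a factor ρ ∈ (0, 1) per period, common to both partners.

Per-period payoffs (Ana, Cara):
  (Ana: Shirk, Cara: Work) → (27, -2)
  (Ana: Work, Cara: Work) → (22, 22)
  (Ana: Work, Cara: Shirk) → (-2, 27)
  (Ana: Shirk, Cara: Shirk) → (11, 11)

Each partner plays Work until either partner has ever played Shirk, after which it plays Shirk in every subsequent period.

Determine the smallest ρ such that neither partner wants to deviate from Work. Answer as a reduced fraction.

22/(1−ρ) ≥ 27 + 11ρ/(1−ρ)
22 ≥ 27 − 16ρ
ρ ≥ 5/16.

5/16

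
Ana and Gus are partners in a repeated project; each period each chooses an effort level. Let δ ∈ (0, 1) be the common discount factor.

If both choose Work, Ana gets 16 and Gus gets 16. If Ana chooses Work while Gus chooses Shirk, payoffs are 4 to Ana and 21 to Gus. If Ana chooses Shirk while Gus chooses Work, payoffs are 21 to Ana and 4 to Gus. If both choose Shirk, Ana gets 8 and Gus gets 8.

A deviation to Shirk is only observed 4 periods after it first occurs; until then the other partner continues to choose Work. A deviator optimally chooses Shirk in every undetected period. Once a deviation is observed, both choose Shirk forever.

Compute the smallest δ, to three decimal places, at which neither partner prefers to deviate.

Deviating for the 4 undetected periods gains 21−16 = 5 per period over cooperation, then loses 16−8 = 8 per period forever once punishment starts.
Gain: 5(1 + δ + … + δ^3); loss: 8·δ^4/(1−δ).
No profitable deviation ⇔ 5(1−δ^4) ≤ 8·δ^4, i.e. δ^4 ≥ 5/(5+8) = 5/13.
Hence δ ≥ (5/13)^(1/4) ≈ 0.788.

0.788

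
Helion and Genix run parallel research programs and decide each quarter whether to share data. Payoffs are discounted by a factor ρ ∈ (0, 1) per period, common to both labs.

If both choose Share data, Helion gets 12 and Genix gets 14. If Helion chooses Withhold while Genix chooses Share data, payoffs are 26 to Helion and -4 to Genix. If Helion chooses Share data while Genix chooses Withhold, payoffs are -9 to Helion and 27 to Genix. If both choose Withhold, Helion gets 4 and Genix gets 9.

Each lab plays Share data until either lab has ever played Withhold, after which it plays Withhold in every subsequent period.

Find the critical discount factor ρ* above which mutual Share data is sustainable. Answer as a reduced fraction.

13/18

For Helion: deviation gain 26−12 = 14, per-period punishment loss 12−4 = 8. IC gives ρ ≥ 14/22 = 7/11.
For Genix: gain 13, loss 5 per period, so ρ ≥ 13/18.
The tighter constraint is Genix's, so cooperation needs ρ ≥ 13/18.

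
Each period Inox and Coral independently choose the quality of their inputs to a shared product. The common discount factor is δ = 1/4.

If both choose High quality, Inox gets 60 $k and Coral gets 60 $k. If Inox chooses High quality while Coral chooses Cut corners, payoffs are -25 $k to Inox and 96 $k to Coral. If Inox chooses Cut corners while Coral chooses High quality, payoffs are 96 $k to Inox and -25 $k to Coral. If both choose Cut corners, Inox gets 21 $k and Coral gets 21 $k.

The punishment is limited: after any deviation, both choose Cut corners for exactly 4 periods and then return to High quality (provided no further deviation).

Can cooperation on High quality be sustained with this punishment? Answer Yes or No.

Comparing payoff streams over the 5 periods until play realigns: cooperate → 60(1+δ+…+δ^4); deviate → 96 + 21(δ+…+δ^4).
Cooperation is sustained iff (60−21)(δ+…+δ^4) ≥ 96−60.
δ+…+δ^4 = 1/4·(1−(1/4)^4)/(1−1/4) = 0.3320, and (96−60)/(60−21) = 0.9231.
0.3320 < 0.9231, so cooperation is not sustainable.

No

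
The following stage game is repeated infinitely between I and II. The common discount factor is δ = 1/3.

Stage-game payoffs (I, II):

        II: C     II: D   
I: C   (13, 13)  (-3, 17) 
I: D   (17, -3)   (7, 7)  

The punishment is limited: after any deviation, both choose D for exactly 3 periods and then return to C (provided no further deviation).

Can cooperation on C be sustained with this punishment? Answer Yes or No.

A one-shot deviation gives 17 now, then 7 for 3 periods, then back to 13.
Gain from deviating: (17−13) today; loss: (13−7) in each of the next 3 periods.
No-deviation condition: (13−7)(δ+…+δ^3) ≥ 17−13, i.e. δ+…+δ^3 ≥ 2/3.
At δ = 1/3: δ+…+δ^3 = 0.4815 < 0.6667.
So cooperation is not sustainable.

No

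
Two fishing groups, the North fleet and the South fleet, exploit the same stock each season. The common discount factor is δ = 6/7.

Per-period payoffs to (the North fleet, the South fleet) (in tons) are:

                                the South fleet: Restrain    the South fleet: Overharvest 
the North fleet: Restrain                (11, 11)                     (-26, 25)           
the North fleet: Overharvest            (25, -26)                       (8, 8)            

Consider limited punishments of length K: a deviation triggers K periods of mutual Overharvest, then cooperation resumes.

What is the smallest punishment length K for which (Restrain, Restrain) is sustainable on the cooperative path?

IC: δ(1−δ^K)/(1−δ) ≥ (25−11)/(11−8) = 14/3.
With δ = 6/7: need 1 − δ^K ≥ 14/3·(1−6/7)/(6/7), i.e. δ^K ≤ 0.2222.
Since (6/7)^9 = 0.2497 and (6/7)^10 = 0.2141, the smallest such K is 10.

10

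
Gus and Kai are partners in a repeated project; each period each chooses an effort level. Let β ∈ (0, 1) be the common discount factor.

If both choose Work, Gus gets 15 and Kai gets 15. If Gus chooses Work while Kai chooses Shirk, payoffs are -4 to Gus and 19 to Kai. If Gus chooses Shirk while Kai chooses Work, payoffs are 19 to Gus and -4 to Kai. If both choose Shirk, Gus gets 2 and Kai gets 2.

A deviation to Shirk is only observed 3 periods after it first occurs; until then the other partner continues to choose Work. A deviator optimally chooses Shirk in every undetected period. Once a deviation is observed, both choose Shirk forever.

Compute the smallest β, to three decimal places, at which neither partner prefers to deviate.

A deviator earns 19 for 3 periods, then 2 forever; cooperating earns 15 forever. Multiplying the IC by (1−β):
15 ≥ 19(1−β^3) + 2β^3, so 17·β^3 ≥ 4 and β^3 ≥ 4/17.
β ≥ (4/17)^(1/3) ≈ 0.617.

0.617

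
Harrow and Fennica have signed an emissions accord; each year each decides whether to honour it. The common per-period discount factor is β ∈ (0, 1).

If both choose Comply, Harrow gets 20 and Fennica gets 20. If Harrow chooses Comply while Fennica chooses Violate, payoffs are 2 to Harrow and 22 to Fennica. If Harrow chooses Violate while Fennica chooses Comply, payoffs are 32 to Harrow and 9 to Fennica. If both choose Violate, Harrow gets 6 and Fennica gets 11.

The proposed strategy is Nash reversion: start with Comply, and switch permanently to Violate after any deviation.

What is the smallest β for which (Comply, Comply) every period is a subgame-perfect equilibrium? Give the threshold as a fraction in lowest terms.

6/13

Harrow's threshold: (32−20)/(32−6) = 6/13.
Fennica's threshold: (22−20)/(22−11) = 2/11.
6/13 > 2/11, so Harrow binds and β* = 6/13.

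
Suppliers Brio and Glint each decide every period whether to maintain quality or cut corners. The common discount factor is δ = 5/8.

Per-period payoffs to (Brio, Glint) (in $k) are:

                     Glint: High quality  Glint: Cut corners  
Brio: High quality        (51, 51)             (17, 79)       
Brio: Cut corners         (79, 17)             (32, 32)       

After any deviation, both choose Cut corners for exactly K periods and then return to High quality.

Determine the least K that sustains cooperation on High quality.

Need Σ_{k=1}^{K} δ^k ≥ (79−51)/(51−32) = 1.4737 at δ = 5/8.
At K = 4 the sum is 1.4124 < 1.4737; at K = 5 it is 1.5077 ≥ 1.4737.
So the minimum punishment length is K = 5.

5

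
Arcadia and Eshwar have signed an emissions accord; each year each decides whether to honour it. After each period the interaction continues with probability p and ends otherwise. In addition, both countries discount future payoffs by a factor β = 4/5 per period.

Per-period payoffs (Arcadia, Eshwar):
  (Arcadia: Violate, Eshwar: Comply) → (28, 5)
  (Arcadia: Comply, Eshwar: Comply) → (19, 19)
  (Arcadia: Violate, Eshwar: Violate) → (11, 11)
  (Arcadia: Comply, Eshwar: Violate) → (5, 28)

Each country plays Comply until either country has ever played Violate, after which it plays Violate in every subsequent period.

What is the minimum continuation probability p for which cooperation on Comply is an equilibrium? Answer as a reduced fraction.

45/68

Expected continuation weight on next period's payoff is β·p = 4/5·p, which plays the role of the discount factor.
Cooperation requires 4/5·p ≥ (28−19)/(28−11) = 9/17, hence p ≥ 45/68.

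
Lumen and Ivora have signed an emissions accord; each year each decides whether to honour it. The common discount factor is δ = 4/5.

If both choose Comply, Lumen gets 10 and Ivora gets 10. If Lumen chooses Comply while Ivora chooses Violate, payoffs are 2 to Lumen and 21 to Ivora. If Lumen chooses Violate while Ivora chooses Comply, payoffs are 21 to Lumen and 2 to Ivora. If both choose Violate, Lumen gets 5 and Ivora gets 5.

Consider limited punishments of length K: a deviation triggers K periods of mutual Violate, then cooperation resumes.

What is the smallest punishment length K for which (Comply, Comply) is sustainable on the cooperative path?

4

IC: δ(1−δ^K)/(1−δ) ≥ (21−10)/(10−5) = 11/5.
With δ = 4/5: need 1 − δ^K ≥ 11/5·(1−4/5)/(4/5), i.e. δ^K ≤ 0.4500.
Since (4/5)^3 = 0.5120 and (4/5)^4 = 0.4096, the smallest such K is 4.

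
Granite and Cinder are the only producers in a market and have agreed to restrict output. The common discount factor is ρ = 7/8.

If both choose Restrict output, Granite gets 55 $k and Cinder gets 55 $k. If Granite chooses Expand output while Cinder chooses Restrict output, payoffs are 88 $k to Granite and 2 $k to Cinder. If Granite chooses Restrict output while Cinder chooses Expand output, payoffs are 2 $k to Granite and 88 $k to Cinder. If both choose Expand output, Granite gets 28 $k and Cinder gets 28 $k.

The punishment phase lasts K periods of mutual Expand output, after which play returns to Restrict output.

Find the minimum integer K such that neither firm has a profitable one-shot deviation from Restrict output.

No profitable deviation requires (55−28)(ρ+…+ρ^K) ≥ 88−55, i.e. ρ+…+ρ^K ≥ 11/9 ≈ 1.2222.
With ρ = 7/8, the partial sums are K=1: 0.8750, K=2: 1.6406.
K = 2 is the first length at which the sum reaches 1.2222.

2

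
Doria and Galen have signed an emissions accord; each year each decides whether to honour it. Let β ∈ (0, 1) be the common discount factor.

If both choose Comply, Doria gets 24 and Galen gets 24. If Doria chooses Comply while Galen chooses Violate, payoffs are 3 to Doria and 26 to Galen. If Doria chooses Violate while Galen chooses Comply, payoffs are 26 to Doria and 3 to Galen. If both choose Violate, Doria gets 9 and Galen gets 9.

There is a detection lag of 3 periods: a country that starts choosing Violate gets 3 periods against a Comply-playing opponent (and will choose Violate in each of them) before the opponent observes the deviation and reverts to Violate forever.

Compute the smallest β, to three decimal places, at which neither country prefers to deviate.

The best deviation is to choose Violate for all 3 undetected periods, earning 26 each, then 9 forever once detected.
Deviation value: 26(1−β^3)/(1−β) + 9β^3/(1−β); cooperation value: 24/(1−β).
IC: 24 ≥ 26(1−β^3) + 9β^3 = 26 − 17β^3.
So β^3 ≥ 2/17, giving β ≥ (2/17)^(1/3) ≈ 0.490.

0.490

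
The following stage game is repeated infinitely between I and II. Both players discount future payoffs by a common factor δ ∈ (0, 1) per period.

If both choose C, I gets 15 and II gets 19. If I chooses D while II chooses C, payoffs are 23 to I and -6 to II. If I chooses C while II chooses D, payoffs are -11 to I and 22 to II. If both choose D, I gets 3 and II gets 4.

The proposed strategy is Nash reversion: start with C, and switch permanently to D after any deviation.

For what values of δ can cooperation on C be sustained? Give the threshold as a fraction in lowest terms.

I: cooperation gives 15 each period; deviation gives 23 once then 3 forever.
  15/(1−δ) ≥ 23 + 3δ/(1−δ) ⇒ δ ≥ 8/20 = 2/5.
II: cooperation gives 19 each period; deviation gives 22 once then 4 forever.
  δ ≥ 3/18 = 1/6.
Both must hold, so the binding constraint is I's: δ ≥ 2/5.

2/5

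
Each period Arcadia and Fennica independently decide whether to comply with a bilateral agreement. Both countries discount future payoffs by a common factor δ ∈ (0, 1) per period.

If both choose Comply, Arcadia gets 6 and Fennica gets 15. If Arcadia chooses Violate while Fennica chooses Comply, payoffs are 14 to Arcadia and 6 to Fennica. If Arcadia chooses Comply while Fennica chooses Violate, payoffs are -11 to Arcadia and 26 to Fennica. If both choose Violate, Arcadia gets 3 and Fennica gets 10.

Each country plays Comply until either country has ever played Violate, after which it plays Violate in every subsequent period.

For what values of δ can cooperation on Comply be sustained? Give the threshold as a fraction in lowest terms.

Arcadia: cooperation gives 6 each period; deviation gives 14 once then 3 forever.
  6/(1−δ) ≥ 14 + 3δ/(1−δ) ⇒ δ ≥ 8/11.
Fennica: cooperation gives 15 each period; deviation gives 26 once then 10 forever.
  δ ≥ 11/16.
Both must hold, so the binding constraint is Arcadia's: δ ≥ 8/11.

8/11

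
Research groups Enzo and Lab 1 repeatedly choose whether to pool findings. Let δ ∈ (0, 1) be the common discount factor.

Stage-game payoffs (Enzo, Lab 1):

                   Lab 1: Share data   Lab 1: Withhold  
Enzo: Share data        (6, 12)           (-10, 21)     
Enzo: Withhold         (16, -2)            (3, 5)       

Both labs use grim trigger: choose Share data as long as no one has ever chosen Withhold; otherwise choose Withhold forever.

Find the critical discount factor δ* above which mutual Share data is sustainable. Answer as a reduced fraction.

For Enzo: deviation gain 16−6 = 10, per-period punishment loss 6−3 = 3. IC gives δ ≥ 10/13.
For Lab 1: gain 9, loss 7 per period, so δ ≥ 9/16.
The tighter constraint is Enzo's, so cooperation needs δ ≥ 10/13.

10/13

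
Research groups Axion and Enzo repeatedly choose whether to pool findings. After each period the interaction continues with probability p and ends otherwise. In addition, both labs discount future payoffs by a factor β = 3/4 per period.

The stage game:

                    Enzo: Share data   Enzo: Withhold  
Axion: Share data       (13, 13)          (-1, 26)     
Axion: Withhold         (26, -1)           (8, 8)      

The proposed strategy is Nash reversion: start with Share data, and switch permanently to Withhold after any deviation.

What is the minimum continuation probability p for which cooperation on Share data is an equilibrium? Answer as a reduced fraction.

Expected continuation weight on next period's payoff is β·p = 3/4·p, which plays the role of the discount factor.
Cooperation requires 3/4·p ≥ (26−13)/(26−8) = 13/18, hence p ≥ 26/27.

26/27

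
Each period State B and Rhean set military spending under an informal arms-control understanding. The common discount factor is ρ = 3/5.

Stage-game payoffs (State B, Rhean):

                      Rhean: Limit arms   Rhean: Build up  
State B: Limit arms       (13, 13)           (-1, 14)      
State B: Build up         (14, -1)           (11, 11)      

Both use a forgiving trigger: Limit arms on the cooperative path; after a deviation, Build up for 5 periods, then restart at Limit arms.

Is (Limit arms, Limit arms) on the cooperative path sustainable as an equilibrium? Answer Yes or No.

Yes

A one-shot deviation gives 14 now, then 11 for 5 periods, then back to 13.
Gain from deviating: (14−13) today; loss: (13−11) in each of the next 5 periods.
No-deviation condition: (13−11)(ρ+…+ρ^5) ≥ 14−13, i.e. ρ+…+ρ^5 ≥ 1/2.
At ρ = 3/5: ρ+…+ρ^5 = 1.3834 ≥ 0.5000.
So cooperation is sustainable.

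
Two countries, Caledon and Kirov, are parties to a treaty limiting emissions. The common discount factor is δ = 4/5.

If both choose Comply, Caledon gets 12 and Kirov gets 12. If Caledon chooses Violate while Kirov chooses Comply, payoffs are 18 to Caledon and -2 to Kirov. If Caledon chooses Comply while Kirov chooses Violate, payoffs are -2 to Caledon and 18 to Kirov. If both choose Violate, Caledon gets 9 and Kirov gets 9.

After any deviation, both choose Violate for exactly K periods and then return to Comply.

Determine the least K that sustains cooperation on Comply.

4

Need Σ_{k=1}^{K} δ^k ≥ (18−12)/(12−9) = 2.0000 at δ = 4/5.
At K = 3 the sum is 1.9520 < 2.0000; at K = 4 it is 2.3616 ≥ 2.0000.
So the minimum punishment length is K = 4.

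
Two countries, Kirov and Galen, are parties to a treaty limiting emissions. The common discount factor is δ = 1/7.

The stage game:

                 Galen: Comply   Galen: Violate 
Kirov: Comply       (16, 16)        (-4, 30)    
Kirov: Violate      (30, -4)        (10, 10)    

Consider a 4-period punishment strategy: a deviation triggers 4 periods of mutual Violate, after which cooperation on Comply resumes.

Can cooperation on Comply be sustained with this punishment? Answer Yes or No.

Comparing payoff streams over the 5 periods until play realigns: cooperate → 16(1+δ+…+δ^4); deviate → 30 + 10(δ+…+δ^4).
Cooperation is sustained iff (16−10)(δ+…+δ^4) ≥ 30−16.
δ+…+δ^4 = 1/7·(1−(1/7)^4)/(1−1/7) = 0.1666, and (30−16)/(16−10) = 2.3333.
0.1666 < 2.3333, so cooperation is not sustainable.

No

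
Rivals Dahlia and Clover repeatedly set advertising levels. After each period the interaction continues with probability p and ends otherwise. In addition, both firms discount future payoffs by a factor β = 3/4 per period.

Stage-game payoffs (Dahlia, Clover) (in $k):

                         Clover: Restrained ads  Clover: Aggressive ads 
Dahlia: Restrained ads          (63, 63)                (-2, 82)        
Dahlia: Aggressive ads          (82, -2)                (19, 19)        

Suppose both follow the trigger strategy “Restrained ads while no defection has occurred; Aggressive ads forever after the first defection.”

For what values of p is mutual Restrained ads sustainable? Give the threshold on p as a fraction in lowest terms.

Expected continuation weight on next period's payoff is β·p = 3/4·p, which plays the role of the discount factor.
Cooperation requires 3/4·p ≥ (82−63)/(82−19) = 19/63, hence p ≥ 76/189.

76/189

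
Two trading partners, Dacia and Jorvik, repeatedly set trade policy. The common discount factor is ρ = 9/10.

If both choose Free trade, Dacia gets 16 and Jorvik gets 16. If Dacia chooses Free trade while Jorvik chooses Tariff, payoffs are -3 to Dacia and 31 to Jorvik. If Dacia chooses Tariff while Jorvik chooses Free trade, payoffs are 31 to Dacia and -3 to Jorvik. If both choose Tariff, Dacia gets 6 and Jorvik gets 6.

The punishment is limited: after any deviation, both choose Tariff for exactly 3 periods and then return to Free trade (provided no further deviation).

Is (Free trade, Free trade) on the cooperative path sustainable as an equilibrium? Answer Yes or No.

IC: ρ+…+ρ^3 ≥ (31−16)/(16−6) = 3/2.
At ρ = 9/10: partial sum = 2.4390 ≥ 1.5000. Cooperation sustainable.

Yes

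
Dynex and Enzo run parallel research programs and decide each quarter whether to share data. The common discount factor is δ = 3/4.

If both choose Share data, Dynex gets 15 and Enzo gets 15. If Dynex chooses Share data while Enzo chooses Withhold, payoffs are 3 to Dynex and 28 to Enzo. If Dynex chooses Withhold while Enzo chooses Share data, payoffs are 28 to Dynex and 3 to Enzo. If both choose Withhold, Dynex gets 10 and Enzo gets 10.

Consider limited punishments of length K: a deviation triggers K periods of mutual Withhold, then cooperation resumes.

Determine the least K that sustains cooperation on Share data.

8

No profitable deviation requires (15−10)(δ+…+δ^K) ≥ 28−15, i.e. δ+…+δ^K ≥ 13/5 ≈ 2.6000.
With δ = 3/4, the partial sums are K=1: 0.7500, K=2: 1.3125, …, K=6: 2.4661, K=7: 2.5995, K=8: 2.6997.
K = 8 is the first length at which the sum reaches 2.6000.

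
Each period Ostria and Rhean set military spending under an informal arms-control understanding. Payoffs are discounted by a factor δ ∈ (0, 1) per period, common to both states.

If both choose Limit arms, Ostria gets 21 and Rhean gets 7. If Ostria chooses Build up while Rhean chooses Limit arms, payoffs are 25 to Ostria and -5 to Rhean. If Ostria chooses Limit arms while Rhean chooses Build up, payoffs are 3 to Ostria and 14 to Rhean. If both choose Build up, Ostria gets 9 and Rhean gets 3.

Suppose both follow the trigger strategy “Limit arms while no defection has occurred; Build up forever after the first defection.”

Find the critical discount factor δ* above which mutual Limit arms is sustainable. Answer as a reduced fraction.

For Ostria: deviation gain 25−21 = 4, per-period punishment loss 21−9 = 12. IC gives δ ≥ 4/16 = 1/4.
For Rhean: gain 7, loss 4 per period, so δ ≥ 7/11.
The tighter constraint is Rhean's, so cooperation needs δ ≥ 7/11.

7/11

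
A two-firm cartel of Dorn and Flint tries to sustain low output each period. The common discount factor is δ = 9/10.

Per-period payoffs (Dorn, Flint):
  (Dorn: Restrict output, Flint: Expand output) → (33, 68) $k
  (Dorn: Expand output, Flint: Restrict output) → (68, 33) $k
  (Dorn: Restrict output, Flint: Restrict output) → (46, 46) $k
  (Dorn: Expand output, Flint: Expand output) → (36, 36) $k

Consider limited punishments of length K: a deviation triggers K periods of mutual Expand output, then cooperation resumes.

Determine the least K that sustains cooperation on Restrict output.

3

Need Σ_{k=1}^{K} δ^k ≥ (68−46)/(46−36) = 2.2000 at δ = 9/10.
At K = 2 the sum is 1.7100 < 2.2000; at K = 3 it is 2.4390 ≥ 2.2000.
So the minimum punishment length is K = 3.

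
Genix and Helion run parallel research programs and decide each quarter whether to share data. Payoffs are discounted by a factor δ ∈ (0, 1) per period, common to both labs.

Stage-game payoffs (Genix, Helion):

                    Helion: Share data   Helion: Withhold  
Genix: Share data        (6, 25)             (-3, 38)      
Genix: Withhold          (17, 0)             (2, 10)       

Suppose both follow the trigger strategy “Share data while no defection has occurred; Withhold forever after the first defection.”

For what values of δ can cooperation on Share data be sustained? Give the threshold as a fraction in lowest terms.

11/15

Genix's threshold: (17−6)/(17−2) = 11/15.
Helion's threshold: (38−25)/(38−10) = 13/28.
11/15 > 13/28, so Genix binds and δ* = 11/15.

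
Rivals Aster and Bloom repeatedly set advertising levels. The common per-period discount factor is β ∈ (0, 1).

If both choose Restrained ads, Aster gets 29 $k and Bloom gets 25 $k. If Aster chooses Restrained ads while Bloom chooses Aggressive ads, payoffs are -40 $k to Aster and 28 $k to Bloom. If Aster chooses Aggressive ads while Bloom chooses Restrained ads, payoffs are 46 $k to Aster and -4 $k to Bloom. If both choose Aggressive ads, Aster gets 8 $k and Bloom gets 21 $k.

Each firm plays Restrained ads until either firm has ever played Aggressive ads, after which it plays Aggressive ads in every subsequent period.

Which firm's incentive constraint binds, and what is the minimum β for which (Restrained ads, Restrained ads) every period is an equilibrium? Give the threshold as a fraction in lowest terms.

Aster; β ≥ 17/38

Aster's threshold: (46−29)/(46−8) = 17/38.
Bloom's threshold: (28−25)/(28−21) = 3/7.
17/38 > 3/7, so Aster binds and β* = 17/38.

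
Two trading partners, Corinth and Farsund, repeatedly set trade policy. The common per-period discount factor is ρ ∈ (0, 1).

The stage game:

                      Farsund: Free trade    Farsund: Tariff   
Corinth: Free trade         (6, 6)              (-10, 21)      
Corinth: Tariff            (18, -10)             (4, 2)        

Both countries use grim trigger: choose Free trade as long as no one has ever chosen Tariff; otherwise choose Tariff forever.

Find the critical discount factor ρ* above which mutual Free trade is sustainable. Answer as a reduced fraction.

6/7

Corinth's threshold: (18−6)/(18−4) = 6/7.
Farsund's threshold: (21−6)/(21−2) = 15/19.
6/7 > 15/19, so Corinth binds and ρ* = 6/7.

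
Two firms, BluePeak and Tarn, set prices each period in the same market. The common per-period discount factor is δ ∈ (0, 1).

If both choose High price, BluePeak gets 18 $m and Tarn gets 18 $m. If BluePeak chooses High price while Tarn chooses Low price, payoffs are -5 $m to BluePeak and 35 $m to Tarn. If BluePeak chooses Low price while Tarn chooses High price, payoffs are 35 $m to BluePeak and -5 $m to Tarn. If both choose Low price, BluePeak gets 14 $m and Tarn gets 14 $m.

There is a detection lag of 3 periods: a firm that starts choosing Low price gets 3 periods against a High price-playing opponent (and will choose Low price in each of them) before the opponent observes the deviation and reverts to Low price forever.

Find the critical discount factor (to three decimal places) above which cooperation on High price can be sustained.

Deviating for the 3 undetected periods gains 35−18 = 17 per period over cooperation, then loses 18−14 = 4 per period forever once punishment starts.
Gain: 17(1 + δ + … + δ^2); loss: 4·δ^3/(1−δ).
No profitable deviation ⇔ 17(1−δ^3) ≤ 4·δ^3, i.e. δ^3 ≥ 17/(17+4) = 17/21.
Hence δ ≥ (17/21)^(1/3) ≈ 0.932.

0.932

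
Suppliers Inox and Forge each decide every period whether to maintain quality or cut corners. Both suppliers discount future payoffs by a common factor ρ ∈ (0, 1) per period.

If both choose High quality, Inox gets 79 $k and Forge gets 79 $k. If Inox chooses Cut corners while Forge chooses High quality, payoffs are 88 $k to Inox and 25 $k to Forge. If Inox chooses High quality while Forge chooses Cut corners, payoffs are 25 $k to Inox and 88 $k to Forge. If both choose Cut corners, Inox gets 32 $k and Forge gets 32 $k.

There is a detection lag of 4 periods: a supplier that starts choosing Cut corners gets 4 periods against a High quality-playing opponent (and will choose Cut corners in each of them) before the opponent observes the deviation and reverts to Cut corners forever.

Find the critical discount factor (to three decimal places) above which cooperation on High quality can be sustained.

0.633

The best deviation is to choose Cut corners for all 4 undetected periods, earning 88 each, then 32 forever once detected.
Deviation value: 88(1−ρ^4)/(1−ρ) + 32ρ^4/(1−ρ); cooperation value: 79/(1−ρ).
IC: 79 ≥ 88(1−ρ^4) + 32ρ^4 = 88 − 56ρ^4.
So ρ^4 ≥ 9/56, giving ρ ≥ (9/56)^(1/4) ≈ 0.633.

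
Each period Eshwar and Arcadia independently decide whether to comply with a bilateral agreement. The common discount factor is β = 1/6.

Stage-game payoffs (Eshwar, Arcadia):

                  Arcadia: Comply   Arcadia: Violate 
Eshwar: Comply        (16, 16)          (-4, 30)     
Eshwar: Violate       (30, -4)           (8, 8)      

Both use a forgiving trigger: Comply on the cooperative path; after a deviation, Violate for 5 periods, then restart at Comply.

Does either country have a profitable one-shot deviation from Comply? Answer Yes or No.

Comparing payoff streams over the 6 periods until play realigns: cooperate → 16(1+β+…+β^5); deviate → 30 + 8(β+…+β^5).
Cooperation is sustained iff (16−8)(β+…+β^5) ≥ 30−16.
β+…+β^5 = 1/6·(1−(1/6)^5)/(1−1/6) = 0.2000, and (30−16)/(16−8) = 1.7500.
0.2000 < 1.7500, so cooperation is not sustainable.

Yes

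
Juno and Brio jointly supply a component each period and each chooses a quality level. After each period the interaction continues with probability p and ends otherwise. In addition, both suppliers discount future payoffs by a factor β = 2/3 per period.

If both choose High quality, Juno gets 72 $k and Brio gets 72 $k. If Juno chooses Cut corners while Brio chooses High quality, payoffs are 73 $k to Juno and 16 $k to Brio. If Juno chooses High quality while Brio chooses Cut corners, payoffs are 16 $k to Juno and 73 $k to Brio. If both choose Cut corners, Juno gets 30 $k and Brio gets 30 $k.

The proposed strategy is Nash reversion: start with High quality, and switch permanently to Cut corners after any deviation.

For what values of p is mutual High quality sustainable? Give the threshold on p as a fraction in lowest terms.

3/86

With continuation probability p and discount β, the effective per-period discount factor is βp.
Grim-trigger IC: βp ≥ (73−72)/(73−30) = 1/43.
So p ≥ (1/43)/(2/3) = 3/86.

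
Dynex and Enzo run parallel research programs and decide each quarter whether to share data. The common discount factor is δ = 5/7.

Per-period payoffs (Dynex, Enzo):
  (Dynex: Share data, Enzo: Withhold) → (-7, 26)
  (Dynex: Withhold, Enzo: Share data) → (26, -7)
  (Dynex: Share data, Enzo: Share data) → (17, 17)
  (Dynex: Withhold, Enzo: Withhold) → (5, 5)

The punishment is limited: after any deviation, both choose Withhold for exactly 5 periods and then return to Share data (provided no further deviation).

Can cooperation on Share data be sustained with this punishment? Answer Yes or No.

A one-shot deviation gives 26 now, then 5 for 5 periods, then back to 17.
Gain from deviating: (26−17) today; loss: (17−5) in each of the next 5 periods.
No-deviation condition: (17−5)(δ+…+δ^5) ≥ 26−17, i.e. δ+…+δ^5 ≥ 3/4.
At δ = 5/7: δ+…+δ^5 = 2.0352 ≥ 0.7500.
So cooperation is sustainable.

Yes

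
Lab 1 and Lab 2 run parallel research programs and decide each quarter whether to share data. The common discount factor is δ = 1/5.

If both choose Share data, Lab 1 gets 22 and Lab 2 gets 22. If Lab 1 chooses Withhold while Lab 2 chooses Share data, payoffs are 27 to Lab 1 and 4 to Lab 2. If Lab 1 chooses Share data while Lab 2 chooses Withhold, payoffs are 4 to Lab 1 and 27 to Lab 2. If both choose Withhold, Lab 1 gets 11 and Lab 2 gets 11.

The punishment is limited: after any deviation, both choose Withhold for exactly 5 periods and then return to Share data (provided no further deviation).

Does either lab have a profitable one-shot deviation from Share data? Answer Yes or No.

Comparing payoff streams over the 6 periods until play realigns: cooperate → 22(1+δ+…+δ^5); deviate → 27 + 11(δ+…+δ^5).
Cooperation is sustained iff (22−11)(δ+…+δ^5) ≥ 27−22.
δ+…+δ^5 = 1/5·(1−(1/5)^5)/(1−1/5) = 0.2499, and (27−22)/(22−11) = 0.4545.
0.2499 < 0.4545, so cooperation is not sustainable.

Yes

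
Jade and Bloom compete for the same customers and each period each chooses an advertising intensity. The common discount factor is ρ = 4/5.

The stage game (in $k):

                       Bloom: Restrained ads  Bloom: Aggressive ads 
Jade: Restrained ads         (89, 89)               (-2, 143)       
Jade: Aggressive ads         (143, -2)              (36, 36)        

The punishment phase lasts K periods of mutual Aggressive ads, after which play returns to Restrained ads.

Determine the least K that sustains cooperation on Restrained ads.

No profitable deviation requires (89−36)(ρ+…+ρ^K) ≥ 143−89, i.e. ρ+…+ρ^K ≥ 54/53 ≈ 1.0189.
With ρ = 4/5, the partial sums are K=1: 0.8000, K=2: 1.4400.
K = 2 is the first length at which the sum reaches 1.0189.

2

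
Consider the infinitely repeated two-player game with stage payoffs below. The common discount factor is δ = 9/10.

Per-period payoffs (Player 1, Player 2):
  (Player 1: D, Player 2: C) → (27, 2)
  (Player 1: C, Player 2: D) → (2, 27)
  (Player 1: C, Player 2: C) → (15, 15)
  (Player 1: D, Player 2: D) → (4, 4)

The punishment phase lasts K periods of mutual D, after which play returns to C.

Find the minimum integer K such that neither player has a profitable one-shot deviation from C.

No profitable deviation requires (15−4)(δ+…+δ^K) ≥ 27−15, i.e. δ+…+δ^K ≥ 12/11 ≈ 1.0909.
With δ = 9/10, the partial sums are K=1: 0.9000, K=2: 1.7100.
K = 2 is the first length at which the sum reaches 1.0909.

2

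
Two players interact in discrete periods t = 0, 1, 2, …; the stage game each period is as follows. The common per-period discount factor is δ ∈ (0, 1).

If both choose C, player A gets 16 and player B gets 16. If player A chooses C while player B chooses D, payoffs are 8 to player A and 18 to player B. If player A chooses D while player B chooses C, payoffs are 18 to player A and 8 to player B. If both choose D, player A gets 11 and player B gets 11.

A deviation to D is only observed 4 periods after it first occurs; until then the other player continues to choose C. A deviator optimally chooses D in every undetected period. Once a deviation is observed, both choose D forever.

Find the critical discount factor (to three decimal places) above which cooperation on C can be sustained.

The best deviation is to choose D for all 4 undetected periods, earning 18 each, then 11 forever once detected.
Deviation value: 18(1−δ^4)/(1−δ) + 11δ^4/(1−δ); cooperation value: 16/(1−δ).
IC: 16 ≥ 18(1−δ^4) + 11δ^4 = 18 − 7δ^4.
So δ^4 ≥ 2/7, giving δ ≥ (2/7)^(1/4) ≈ 0.731.

0.731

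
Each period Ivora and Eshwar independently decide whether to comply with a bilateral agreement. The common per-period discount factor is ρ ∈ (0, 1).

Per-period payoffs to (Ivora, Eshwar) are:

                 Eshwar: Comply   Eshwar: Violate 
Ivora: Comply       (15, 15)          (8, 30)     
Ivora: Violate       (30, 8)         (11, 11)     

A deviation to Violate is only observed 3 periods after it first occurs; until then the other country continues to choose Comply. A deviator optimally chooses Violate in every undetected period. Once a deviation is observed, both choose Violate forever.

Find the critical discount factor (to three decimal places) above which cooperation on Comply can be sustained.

A deviator earns 30 for 3 periods, then 11 forever; cooperating earns 15 forever. Multiplying the IC by (1−ρ):
15 ≥ 30(1−ρ^3) + 11ρ^3, so 19·ρ^3 ≥ 15 and ρ^3 ≥ 15/19.
ρ ≥ (15/19)^(1/3) ≈ 0.924.

0.924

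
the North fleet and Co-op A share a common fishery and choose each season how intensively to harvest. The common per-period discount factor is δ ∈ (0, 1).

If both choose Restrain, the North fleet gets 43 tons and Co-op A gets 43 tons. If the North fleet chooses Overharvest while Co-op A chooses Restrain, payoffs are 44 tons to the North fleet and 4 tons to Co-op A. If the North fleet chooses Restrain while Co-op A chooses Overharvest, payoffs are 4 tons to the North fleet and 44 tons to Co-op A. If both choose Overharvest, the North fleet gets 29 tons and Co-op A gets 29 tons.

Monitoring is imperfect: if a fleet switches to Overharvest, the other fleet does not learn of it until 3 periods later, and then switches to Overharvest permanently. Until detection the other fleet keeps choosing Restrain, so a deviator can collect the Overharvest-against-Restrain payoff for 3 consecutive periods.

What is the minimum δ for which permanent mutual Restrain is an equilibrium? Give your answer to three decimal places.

0.405

A deviator earns 44 for 3 periods, then 29 forever; cooperating earns 43 forever. Multiplying the IC by (1−δ):
43 ≥ 44(1−δ^3) + 29δ^3, so 15·δ^3 ≥ 1 and δ^3 ≥ 1/15.
δ ≥ (1/15)^(1/3) ≈ 0.405.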